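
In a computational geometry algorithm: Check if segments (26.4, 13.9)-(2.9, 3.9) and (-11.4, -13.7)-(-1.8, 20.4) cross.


Cross products: d1=-1024.02, d2=-318.67, d3=270.6, d4=-434.75
d1*d2 < 0 and d3*d4 < 0? no

No, they don't intersect


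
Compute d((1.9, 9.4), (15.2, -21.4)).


dx=13.3, dy=-30.8
d^2 = 13.3^2 + (-30.8)^2 = 1125.53
d = sqrt(1125.53) = 33.5489

33.5489


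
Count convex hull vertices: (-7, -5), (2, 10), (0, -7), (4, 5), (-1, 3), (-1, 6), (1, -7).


Convex hull vertices (CCW): (-7, -5), (0, -7), (1, -7), (4, 5), (2, 10), (-1, 6)
Count = 6

6


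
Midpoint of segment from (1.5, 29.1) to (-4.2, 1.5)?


M = ((1.5+(-4.2))/2, (29.1+1.5)/2)
= (-1.35, 15.3)

(-1.35, 15.3)


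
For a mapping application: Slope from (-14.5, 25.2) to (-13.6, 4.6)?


slope = (y2-y1)/(x2-x1) = (4.6-25.2)/((-13.6)-(-14.5)) = (-20.6)/0.9 = -22.8889

-22.8889


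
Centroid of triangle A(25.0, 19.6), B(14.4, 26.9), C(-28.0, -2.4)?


Centroid = ((x_A+x_B+x_C)/3, (y_A+y_B+y_C)/3)
= ((25+14.4+(-28))/3, (19.6+26.9+(-2.4))/3)
= (3.8, 14.7)

(3.8, 14.7)


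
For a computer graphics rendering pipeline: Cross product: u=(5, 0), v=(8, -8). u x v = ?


u x v = u_x*v_y - u_y*v_x = 5*(-8) - 0*8
= (-40) - 0 = -40

-40


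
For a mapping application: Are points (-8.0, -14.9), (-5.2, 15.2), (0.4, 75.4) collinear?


Cross product: ((-5.2)-(-8))*(75.4-(-14.9)) - (15.2-(-14.9))*(0.4-(-8))
= 0

Yes, collinear


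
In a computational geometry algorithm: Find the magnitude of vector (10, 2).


|u| = sqrt(10^2 + 2^2) = sqrt(104) = 10.198

10.198


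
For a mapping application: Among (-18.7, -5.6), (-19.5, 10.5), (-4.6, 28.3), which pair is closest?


d(P0,P1) = 16.1199, d(P0,P2) = 36.7154, d(P1,P2) = 23.2131
Closest: P0 and P1

Closest pair: (-18.7, -5.6) and (-19.5, 10.5), distance = 16.1199


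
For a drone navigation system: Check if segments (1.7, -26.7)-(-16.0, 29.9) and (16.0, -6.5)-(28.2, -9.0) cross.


Cross products: d1=-282.19, d2=364.08, d3=-1166.92, d4=-1813.19
d1*d2 < 0 and d3*d4 < 0? no

No, they don't intersect


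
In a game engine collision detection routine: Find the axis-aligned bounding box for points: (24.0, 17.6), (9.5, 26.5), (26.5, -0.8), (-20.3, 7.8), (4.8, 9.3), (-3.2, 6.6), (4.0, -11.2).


x range: [-20.3, 26.5]
y range: [-11.2, 26.5]
Bounding box: (-20.3,-11.2) to (26.5,26.5)

(-20.3,-11.2) to (26.5,26.5)


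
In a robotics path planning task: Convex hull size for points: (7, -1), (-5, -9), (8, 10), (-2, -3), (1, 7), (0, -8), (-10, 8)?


Convex hull vertices (CCW): (-10, 8), (-5, -9), (0, -8), (7, -1), (8, 10)
Count = 5

5


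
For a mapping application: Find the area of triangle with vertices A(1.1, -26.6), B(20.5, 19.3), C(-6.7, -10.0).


Area = |x_A(y_B-y_C) + x_B(y_C-y_A) + x_C(y_A-y_B)|/2
= |32.23 + 340.3 + 307.53|/2
= 680.06/2 = 340.03

340.03


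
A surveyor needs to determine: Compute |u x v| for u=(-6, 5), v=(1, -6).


|u x v| = |(-6)*(-6) - 5*1|
= |36 - 5| = 31

31


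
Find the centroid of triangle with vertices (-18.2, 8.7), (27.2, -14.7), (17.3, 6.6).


Centroid = ((x_A+x_B+x_C)/3, (y_A+y_B+y_C)/3)
= (((-18.2)+27.2+17.3)/3, (8.7+(-14.7)+6.6)/3)
= (8.7667, 0.2)

(8.7667, 0.2)


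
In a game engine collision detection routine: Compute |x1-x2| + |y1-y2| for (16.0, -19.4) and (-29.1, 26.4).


|16-(-29.1)| + |(-19.4)-26.4| = 45.1 + 45.8 = 90.9

90.9


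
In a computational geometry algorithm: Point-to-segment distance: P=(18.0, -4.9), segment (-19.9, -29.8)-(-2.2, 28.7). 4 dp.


Project P onto AB: t = 0.5695 (clamped to [0,1])
Closest point on segment: (-9.8194, 3.5172)
Distance: 29.0649

29.0649


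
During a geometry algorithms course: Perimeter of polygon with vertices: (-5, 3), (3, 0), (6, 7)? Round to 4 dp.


Sides: (-5, 3)->(3, 0): sqrt(73) = 8.544004, (3, 0)->(6, 7): sqrt(58) = 7.615773, (6, 7)->(-5, 3): sqrt(137) = 11.7047
Sum = 27.864477
Perimeter = 27.8645

27.8645


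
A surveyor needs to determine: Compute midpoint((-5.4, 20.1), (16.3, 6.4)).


M = (((-5.4)+16.3)/2, (20.1+6.4)/2)
= (5.45, 13.25)

(5.45, 13.25)


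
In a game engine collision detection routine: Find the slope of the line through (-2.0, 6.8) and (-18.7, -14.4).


slope = (y2-y1)/(x2-x1) = ((-14.4)-6.8)/((-18.7)-(-2)) = (-21.2)/(-16.7) = 1.2695

1.2695


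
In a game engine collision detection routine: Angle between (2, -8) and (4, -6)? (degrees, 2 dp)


u.v = 56, |u| = sqrt(68) = 8.2462, |v| = sqrt(52) = 7.2111
cos(theta) = u.v/(|u||v|) = 56/sqrt(3536) = 0.941742
theta = acos(0.941742) = 19.65 degrees

19.65 degrees


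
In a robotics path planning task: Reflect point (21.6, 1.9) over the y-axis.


Reflection over y-axis: (x,y) -> (-x,y)
(21.6, 1.9) -> (-21.6, 1.9)

(-21.6, 1.9)


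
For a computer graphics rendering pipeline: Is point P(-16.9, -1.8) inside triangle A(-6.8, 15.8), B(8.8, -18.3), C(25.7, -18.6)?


Cross products: AB x AP = -618.97, BC x BP = 271.14, CA x CP = 919.44
All same sign? no

No, outside


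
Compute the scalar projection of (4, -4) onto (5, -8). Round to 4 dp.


u.v = 52, |v| = sqrt(89) = 9.434
Scalar projection = u.v / |v| = 52 / sqrt(89) = 5.512

5.512


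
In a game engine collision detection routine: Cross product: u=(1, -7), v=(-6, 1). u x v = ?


u x v = u_x*v_y - u_y*v_x = 1*1 - (-7)*(-6)
= 1 - 42 = -41

-41


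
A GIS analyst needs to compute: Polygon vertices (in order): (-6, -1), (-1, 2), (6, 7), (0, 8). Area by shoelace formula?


Shoelace sum: ((-6)*2 - (-1)*(-1)) + ((-1)*7 - 6*2) + (6*8 - 0*7) + (0*(-1) - (-6)*8)
= 64
Area = |64|/2 = 32

32


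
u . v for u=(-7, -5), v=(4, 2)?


u . v = u_x*v_x + u_y*v_y = (-7)*4 + (-5)*2
= (-28) + (-10) = -38

-38


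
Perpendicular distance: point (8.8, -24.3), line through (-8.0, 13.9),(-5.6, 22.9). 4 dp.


|cross product| = 242.88
|line direction| = sqrt(86.76) = 9.3145
Distance = 242.88/sqrt(86.76) = 26.0755

26.0755


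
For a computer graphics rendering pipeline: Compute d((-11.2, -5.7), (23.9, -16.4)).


dx=35.1, dy=-10.7
d^2 = 35.1^2 + (-10.7)^2 = 1346.5
d = sqrt(1346.5) = 36.6947

36.6947


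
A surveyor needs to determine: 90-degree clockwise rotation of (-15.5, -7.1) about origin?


90° CW: (x,y) -> (y, -x)
(-15.5,-7.1) -> (-7.1, 15.5)

(-7.1, 15.5)


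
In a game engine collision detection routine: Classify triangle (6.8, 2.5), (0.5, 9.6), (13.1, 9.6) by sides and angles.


Side lengths squared: AB^2=90.1, BC^2=158.76, CA^2=90.1
Sorted: [90.1, 90.1, 158.76]
By sides: Isosceles, By angles: Acute

Isosceles, Acute


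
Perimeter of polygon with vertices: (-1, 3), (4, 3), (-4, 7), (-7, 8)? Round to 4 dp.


Sides: (-1, 3)->(4, 3): sqrt(25) = 5, (4, 3)->(-4, 7): sqrt(80) = 8.944272, (-4, 7)->(-7, 8): sqrt(10) = 3.162278, (-7, 8)->(-1, 3): sqrt(61) = 7.81025
Sum = 24.9168
Perimeter = 24.9168

24.9168


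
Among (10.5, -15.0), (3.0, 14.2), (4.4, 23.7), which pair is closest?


d(P0,P1) = 30.1478, d(P0,P2) = 39.1778, d(P1,P2) = 9.6026
Closest: P1 and P2

Closest pair: (3.0, 14.2) and (4.4, 23.7), distance = 9.6026


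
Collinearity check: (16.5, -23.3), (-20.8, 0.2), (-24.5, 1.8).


Cross product: ((-20.8)-16.5)*(1.8-(-23.3)) - (0.2-(-23.3))*((-24.5)-16.5)
= 27.27

No, not collinear


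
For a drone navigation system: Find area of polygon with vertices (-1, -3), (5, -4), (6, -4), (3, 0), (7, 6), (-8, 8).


Shoelace sum: ((-1)*(-4) - 5*(-3)) + (5*(-4) - 6*(-4)) + (6*0 - 3*(-4)) + (3*6 - 7*0) + (7*8 - (-8)*6) + ((-8)*(-3) - (-1)*8)
= 189
Area = |189|/2 = 94.5

94.5


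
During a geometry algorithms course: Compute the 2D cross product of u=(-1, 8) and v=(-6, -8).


u x v = u_x*v_y - u_y*v_x = (-1)*(-8) - 8*(-6)
= 8 - (-48) = 56

56


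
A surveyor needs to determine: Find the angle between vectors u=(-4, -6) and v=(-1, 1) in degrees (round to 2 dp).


u.v = -2, |u| = sqrt(52) = 7.2111, |v| = sqrt(2) = 1.4142
cos(theta) = u.v/(|u||v|) = -2/sqrt(104) = -0.196116
theta = acos(-0.196116) = 101.31 degrees

101.31 degrees


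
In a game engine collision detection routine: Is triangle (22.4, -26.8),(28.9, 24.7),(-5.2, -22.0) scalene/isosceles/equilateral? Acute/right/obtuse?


Side lengths squared: AB^2=2694.5, BC^2=3343.7, CA^2=784.8
Sorted: [784.8, 2694.5, 3343.7]
By sides: Scalene, By angles: Acute

Scalene, Acute


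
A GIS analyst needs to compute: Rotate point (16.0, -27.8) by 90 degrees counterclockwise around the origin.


90° CCW: (x,y) -> (-y, x)
(16,-27.8) -> (27.8, 16)

(27.8, 16)


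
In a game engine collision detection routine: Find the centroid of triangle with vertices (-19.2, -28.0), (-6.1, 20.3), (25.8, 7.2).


Centroid = ((x_A+x_B+x_C)/3, (y_A+y_B+y_C)/3)
= (((-19.2)+(-6.1)+25.8)/3, ((-28)+20.3+7.2)/3)
= (0.1667, -0.1667)

(0.1667, -0.1667)


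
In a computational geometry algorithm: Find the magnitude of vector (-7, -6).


|u| = sqrt((-7)^2 + (-6)^2) = sqrt(85) = 9.2195

9.2195


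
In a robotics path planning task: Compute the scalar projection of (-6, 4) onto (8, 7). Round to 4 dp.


u.v = -20, |v| = sqrt(113) = 10.6301
Scalar projection = u.v / |v| = -20 / sqrt(113) = -1.8814

-1.8814


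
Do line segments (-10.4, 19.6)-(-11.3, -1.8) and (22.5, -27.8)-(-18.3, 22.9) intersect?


Cross products: d1=-265.89, d2=652.86, d3=746.72, d4=-172.03
d1*d2 < 0 and d3*d4 < 0? yes

Yes, they intersect


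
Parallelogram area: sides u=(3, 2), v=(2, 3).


|u x v| = |3*3 - 2*2|
= |9 - 4| = 5

5


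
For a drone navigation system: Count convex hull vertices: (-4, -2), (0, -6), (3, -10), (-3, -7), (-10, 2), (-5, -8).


Convex hull vertices (CCW): (-10, 2), (-5, -8), (3, -10), (0, -6), (-4, -2)
Count = 5

5


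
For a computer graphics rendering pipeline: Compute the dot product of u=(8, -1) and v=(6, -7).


u . v = u_x*v_x + u_y*v_y = 8*6 + (-1)*(-7)
= 48 + 7 = 55

55


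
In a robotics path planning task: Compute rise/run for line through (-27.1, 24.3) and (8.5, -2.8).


slope = (y2-y1)/(x2-x1) = ((-2.8)-24.3)/(8.5-(-27.1)) = (-27.1)/35.6 = -0.7612

-0.7612


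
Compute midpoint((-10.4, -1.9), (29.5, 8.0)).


M = (((-10.4)+29.5)/2, ((-1.9)+8)/2)
= (9.55, 3.05)

(9.55, 3.05)


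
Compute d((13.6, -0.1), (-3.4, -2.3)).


dx=-17, dy=-2.2
d^2 = (-17)^2 + (-2.2)^2 = 293.84
d = sqrt(293.84) = 17.1418

17.1418


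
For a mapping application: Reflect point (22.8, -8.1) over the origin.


Reflection over origin: (x,y) -> (-x,-y)
(22.8, -8.1) -> (-22.8, 8.1)

(-22.8, 8.1)


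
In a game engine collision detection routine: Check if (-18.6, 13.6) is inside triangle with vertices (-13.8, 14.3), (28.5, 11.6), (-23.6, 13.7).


Cross products: AB x AP = -42.57, BC x BP = -5.29, CA x CP = -3.98
All same sign? yes

Yes, inside


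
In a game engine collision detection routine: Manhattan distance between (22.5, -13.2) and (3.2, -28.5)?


|22.5-3.2| + |(-13.2)-(-28.5)| = 19.3 + 15.3 = 34.6

34.6


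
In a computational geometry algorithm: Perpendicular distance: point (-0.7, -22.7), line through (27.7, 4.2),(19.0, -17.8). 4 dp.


|cross product| = 390.77
|line direction| = sqrt(559.69) = 23.6578
Distance = 390.77/sqrt(559.69) = 16.5176

16.5176


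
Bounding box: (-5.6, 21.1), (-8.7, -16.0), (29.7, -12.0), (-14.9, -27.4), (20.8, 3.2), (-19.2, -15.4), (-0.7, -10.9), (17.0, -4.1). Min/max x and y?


x range: [-19.2, 29.7]
y range: [-27.4, 21.1]
Bounding box: (-19.2,-27.4) to (29.7,21.1)

(-19.2,-27.4) to (29.7,21.1)


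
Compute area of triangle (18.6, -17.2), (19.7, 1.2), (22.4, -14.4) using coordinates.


Area = |x_A(y_B-y_C) + x_B(y_C-y_A) + x_C(y_A-y_B)|/2
= |290.16 + 55.16 + (-412.16)|/2
= 66.84/2 = 33.42

33.42


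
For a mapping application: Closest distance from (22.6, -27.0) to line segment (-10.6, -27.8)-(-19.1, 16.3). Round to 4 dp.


Project P onto AB: t = 0 (clamped to [0,1])
Closest point on segment: (-10.6, -27.8)
Distance: 33.2096

33.2096


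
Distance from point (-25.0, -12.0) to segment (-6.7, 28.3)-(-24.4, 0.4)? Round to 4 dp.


Project P onto AB: t = 1 (clamped to [0,1])
Closest point on segment: (-24.4, 0.4)
Distance: 12.4145

12.4145


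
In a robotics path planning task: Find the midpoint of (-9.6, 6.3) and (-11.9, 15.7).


M = (((-9.6)+(-11.9))/2, (6.3+15.7)/2)
= (-10.75, 11)

(-10.75, 11)


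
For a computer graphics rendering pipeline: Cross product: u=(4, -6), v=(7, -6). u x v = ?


u x v = u_x*v_y - u_y*v_x = 4*(-6) - (-6)*7
= (-24) - (-42) = 18

18


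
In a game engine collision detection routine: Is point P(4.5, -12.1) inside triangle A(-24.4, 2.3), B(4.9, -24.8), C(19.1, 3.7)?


Cross products: AB x AP = 361.27, BC x BP = 191.74, CA x CP = 666.86
All same sign? yes

Yes, inside


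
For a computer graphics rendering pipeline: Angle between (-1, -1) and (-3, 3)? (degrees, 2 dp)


u.v = 0, |u| = sqrt(2) = 1.4142, |v| = sqrt(18) = 4.2426
cos(theta) = u.v/(|u||v|) = 0/sqrt(36) = 0
theta = acos(0) = 90 degrees

90 degrees


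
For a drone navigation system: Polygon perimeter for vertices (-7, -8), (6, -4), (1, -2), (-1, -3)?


Sides: (-7, -8)->(6, -4): sqrt(185) = 13.601471, (6, -4)->(1, -2): sqrt(29) = 5.385165, (1, -2)->(-1, -3): sqrt(5) = 2.236068, (-1, -3)->(-7, -8): sqrt(61) = 7.81025
Sum = 29.032954
Perimeter = 29.033

29.033


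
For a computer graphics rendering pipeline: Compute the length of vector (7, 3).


|u| = sqrt(7^2 + 3^2) = sqrt(58) = 7.6158

7.6158


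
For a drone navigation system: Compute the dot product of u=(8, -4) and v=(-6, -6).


u . v = u_x*v_x + u_y*v_y = 8*(-6) + (-4)*(-6)
= (-48) + 24 = -24

-24


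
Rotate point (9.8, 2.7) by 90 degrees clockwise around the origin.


90° CW: (x,y) -> (y, -x)
(9.8,2.7) -> (2.7, -9.8)

(2.7, -9.8)


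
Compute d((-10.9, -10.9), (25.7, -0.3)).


dx=36.6, dy=10.6
d^2 = 36.6^2 + 10.6^2 = 1451.92
d = sqrt(1451.92) = 38.1041

38.1041


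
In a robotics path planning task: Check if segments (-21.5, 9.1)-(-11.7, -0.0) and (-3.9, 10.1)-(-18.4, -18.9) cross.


Cross products: d1=-495.9, d2=-79.75, d3=169.96, d4=-246.19
d1*d2 < 0 and d3*d4 < 0? no

No, they don't intersect


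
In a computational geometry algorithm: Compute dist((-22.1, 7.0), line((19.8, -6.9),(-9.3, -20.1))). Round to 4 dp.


|cross product| = 957.57
|line direction| = sqrt(1021.05) = 31.9539
Distance = 957.57/sqrt(1021.05) = 29.9673

29.9673


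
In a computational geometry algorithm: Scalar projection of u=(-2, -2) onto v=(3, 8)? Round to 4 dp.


u.v = -22, |v| = sqrt(73) = 8.544
Scalar projection = u.v / |v| = -22 / sqrt(73) = -2.5749

-2.5749


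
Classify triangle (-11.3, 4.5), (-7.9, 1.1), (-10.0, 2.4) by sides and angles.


Side lengths squared: AB^2=23.12, BC^2=6.1, CA^2=6.1
Sorted: [6.1, 6.1, 23.12]
By sides: Isosceles, By angles: Obtuse

Isosceles, Obtuse


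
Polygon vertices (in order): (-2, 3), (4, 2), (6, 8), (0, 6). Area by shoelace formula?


Shoelace sum: ((-2)*2 - 4*3) + (4*8 - 6*2) + (6*6 - 0*8) + (0*3 - (-2)*6)
= 52
Area = |52|/2 = 26

26


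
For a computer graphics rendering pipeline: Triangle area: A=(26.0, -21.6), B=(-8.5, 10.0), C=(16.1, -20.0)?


Area = |x_A(y_B-y_C) + x_B(y_C-y_A) + x_C(y_A-y_B)|/2
= |780 + (-13.6) + (-508.76)|/2
= 257.64/2 = 128.82

128.82


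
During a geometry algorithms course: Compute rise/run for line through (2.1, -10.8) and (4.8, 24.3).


slope = (y2-y1)/(x2-x1) = (24.3-(-10.8))/(4.8-2.1) = 35.1/2.7 = 13

13


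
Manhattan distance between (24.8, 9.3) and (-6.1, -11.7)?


|24.8-(-6.1)| + |9.3-(-11.7)| = 30.9 + 21 = 51.9

51.9


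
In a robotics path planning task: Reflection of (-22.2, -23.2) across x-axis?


Reflection over x-axis: (x,y) -> (x,-y)
(-22.2, -23.2) -> (-22.2, 23.2)

(-22.2, 23.2)


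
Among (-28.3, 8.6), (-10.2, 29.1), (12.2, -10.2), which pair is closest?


d(P0,P1) = 27.347, d(P0,P2) = 44.6508, d(P1,P2) = 45.2355
Closest: P0 and P1

Closest pair: (-28.3, 8.6) and (-10.2, 29.1), distance = 27.347


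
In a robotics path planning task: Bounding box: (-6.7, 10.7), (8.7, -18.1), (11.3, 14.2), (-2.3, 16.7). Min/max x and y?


x range: [-6.7, 11.3]
y range: [-18.1, 16.7]
Bounding box: (-6.7,-18.1) to (11.3,16.7)

(-6.7,-18.1) to (11.3,16.7)


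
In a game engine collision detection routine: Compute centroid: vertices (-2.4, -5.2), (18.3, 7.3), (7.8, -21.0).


Centroid = ((x_A+x_B+x_C)/3, (y_A+y_B+y_C)/3)
= (((-2.4)+18.3+7.8)/3, ((-5.2)+7.3+(-21))/3)
= (7.9, -6.3)

(7.9, -6.3)


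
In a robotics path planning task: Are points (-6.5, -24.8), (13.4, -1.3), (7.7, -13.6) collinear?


Cross product: (13.4-(-6.5))*((-13.6)-(-24.8)) - ((-1.3)-(-24.8))*(7.7-(-6.5))
= -110.82

No, not collinear


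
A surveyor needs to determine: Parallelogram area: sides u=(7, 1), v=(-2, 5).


|u x v| = |7*5 - 1*(-2)|
= |35 - (-2)| = 37

37


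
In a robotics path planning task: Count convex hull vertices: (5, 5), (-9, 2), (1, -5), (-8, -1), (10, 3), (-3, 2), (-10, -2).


Convex hull vertices (CCW): (-10, -2), (1, -5), (10, 3), (5, 5), (-9, 2)
Count = 5

5


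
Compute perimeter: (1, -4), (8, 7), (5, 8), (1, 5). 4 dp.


Sides: (1, -4)->(8, 7): sqrt(170) = 13.038405, (8, 7)->(5, 8): sqrt(10) = 3.162278, (5, 8)->(1, 5): sqrt(25) = 5, (1, 5)->(1, -4): sqrt(81) = 9
Sum = 30.200683
Perimeter = 30.2007

30.2007


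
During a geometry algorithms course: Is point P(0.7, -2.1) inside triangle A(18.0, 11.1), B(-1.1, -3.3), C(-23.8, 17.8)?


Cross products: AB x AP = 3, BC x BP = -65.22, CA x CP = -667.67
All same sign? no

No, outside


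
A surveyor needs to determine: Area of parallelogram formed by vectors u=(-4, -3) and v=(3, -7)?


|u x v| = |(-4)*(-7) - (-3)*3|
= |28 - (-9)| = 37

37


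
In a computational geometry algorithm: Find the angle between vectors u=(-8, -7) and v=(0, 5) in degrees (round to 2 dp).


u.v = -35, |u| = sqrt(113) = 10.6301, |v| = sqrt(25) = 5
cos(theta) = u.v/(|u||v|) = -35/sqrt(2825) = -0.658505
theta = acos(-0.658505) = 131.19 degrees

131.19 degrees


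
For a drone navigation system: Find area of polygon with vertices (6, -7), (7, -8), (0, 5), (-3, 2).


Shoelace sum: (6*(-8) - 7*(-7)) + (7*5 - 0*(-8)) + (0*2 - (-3)*5) + ((-3)*(-7) - 6*2)
= 60
Area = |60|/2 = 30

30


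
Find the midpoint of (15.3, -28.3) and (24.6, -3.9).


M = ((15.3+24.6)/2, ((-28.3)+(-3.9))/2)
= (19.95, -16.1)

(19.95, -16.1)


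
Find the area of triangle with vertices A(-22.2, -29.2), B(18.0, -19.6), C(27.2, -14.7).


Area = |x_A(y_B-y_C) + x_B(y_C-y_A) + x_C(y_A-y_B)|/2
= |108.78 + 261 + (-261.12)|/2
= 108.66/2 = 54.33

54.33


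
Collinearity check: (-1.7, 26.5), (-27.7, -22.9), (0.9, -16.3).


Cross product: ((-27.7)-(-1.7))*((-16.3)-26.5) - ((-22.9)-26.5)*(0.9-(-1.7))
= 1241.24

No, not collinear


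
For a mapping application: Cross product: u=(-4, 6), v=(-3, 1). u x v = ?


u x v = u_x*v_y - u_y*v_x = (-4)*1 - 6*(-3)
= (-4) - (-18) = 14

14


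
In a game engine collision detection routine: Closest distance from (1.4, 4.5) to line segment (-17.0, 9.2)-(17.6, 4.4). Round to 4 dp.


Project P onto AB: t = 0.5402 (clamped to [0,1])
Closest point on segment: (1.6923, 6.6069)
Distance: 2.127

2.127


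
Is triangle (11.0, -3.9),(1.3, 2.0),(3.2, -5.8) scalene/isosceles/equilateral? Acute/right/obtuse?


Side lengths squared: AB^2=128.9, BC^2=64.45, CA^2=64.45
Sorted: [64.45, 64.45, 128.9]
By sides: Isosceles, By angles: Right

Isosceles, Right


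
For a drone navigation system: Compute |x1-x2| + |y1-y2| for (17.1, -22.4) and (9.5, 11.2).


|17.1-9.5| + |(-22.4)-11.2| = 7.6 + 33.6 = 41.2

41.2


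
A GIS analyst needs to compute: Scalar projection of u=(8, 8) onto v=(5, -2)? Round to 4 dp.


u.v = 24, |v| = sqrt(29) = 5.3852
Scalar projection = u.v / |v| = 24 / sqrt(29) = 4.4567

4.4567


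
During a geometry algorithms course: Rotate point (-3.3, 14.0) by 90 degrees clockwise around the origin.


90° CW: (x,y) -> (y, -x)
(-3.3,14) -> (14, 3.3)

(14, 3.3)


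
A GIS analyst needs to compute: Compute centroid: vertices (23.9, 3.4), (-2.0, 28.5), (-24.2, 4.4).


Centroid = ((x_A+x_B+x_C)/3, (y_A+y_B+y_C)/3)
= ((23.9+(-2)+(-24.2))/3, (3.4+28.5+4.4)/3)
= (-0.7667, 12.1)

(-0.7667, 12.1)


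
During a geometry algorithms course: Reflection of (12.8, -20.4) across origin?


Reflection over origin: (x,y) -> (-x,-y)
(12.8, -20.4) -> (-12.8, 20.4)

(-12.8, 20.4)


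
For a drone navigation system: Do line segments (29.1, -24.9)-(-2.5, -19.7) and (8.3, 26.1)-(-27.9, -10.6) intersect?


Cross products: d1=2609.56, d2=1261.6, d3=-1503.44, d4=-155.48
d1*d2 < 0 and d3*d4 < 0? no

No, they don't intersect


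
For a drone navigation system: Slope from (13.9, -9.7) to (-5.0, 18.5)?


slope = (y2-y1)/(x2-x1) = (18.5-(-9.7))/((-5)-13.9) = 28.2/(-18.9) = -1.4921

-1.4921


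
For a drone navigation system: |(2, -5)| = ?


|u| = sqrt(2^2 + (-5)^2) = sqrt(29) = 5.3852

5.3852


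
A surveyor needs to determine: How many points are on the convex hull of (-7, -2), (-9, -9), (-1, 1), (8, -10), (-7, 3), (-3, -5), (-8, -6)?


Convex hull vertices (CCW): (-9, -9), (8, -10), (-1, 1), (-7, 3)
Count = 4

4


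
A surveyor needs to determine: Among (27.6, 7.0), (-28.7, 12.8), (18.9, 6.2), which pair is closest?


d(P0,P1) = 56.598, d(P0,P2) = 8.7367, d(P1,P2) = 48.0554
Closest: P0 and P2

Closest pair: (27.6, 7.0) and (18.9, 6.2), distance = 8.7367


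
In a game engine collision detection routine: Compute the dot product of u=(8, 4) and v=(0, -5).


u . v = u_x*v_x + u_y*v_y = 8*0 + 4*(-5)
= 0 + (-20) = -20

-20


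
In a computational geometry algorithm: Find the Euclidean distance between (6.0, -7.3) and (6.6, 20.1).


dx=0.6, dy=27.4
d^2 = 0.6^2 + 27.4^2 = 751.12
d = sqrt(751.12) = 27.4066

27.4066


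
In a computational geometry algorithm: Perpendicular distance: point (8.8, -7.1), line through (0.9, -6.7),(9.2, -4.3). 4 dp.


|cross product| = 22.28
|line direction| = sqrt(74.65) = 8.64
Distance = 22.28/sqrt(74.65) = 2.5787

2.5787


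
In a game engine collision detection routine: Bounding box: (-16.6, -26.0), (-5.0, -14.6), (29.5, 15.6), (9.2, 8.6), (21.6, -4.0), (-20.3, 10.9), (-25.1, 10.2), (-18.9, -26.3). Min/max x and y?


x range: [-25.1, 29.5]
y range: [-26.3, 15.6]
Bounding box: (-25.1,-26.3) to (29.5,15.6)

(-25.1,-26.3) to (29.5,15.6)


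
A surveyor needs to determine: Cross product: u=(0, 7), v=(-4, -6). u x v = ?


u x v = u_x*v_y - u_y*v_x = 0*(-6) - 7*(-4)
= 0 - (-28) = 28

28


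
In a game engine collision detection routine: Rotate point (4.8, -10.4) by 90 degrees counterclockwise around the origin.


90° CCW: (x,y) -> (-y, x)
(4.8,-10.4) -> (10.4, 4.8)

(10.4, 4.8)


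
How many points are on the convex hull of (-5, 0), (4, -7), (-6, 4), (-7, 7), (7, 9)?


Convex hull vertices (CCW): (-7, 7), (-5, 0), (4, -7), (7, 9)
Count = 4

4


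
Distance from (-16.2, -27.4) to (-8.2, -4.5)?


dx=8, dy=22.9
d^2 = 8^2 + 22.9^2 = 588.41
d = sqrt(588.41) = 24.2572

24.2572


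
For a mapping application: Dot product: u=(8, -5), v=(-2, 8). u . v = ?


u . v = u_x*v_x + u_y*v_y = 8*(-2) + (-5)*8
= (-16) + (-40) = -56

-56


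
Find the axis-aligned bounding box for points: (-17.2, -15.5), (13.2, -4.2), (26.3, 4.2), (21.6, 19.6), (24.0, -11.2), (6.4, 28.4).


x range: [-17.2, 26.3]
y range: [-15.5, 28.4]
Bounding box: (-17.2,-15.5) to (26.3,28.4)

(-17.2,-15.5) to (26.3,28.4)


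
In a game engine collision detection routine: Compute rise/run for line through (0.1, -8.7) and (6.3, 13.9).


slope = (y2-y1)/(x2-x1) = (13.9-(-8.7))/(6.3-0.1) = 22.6/6.2 = 3.6452

3.6452


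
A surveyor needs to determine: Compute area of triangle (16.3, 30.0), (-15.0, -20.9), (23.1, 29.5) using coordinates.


Area = |x_A(y_B-y_C) + x_B(y_C-y_A) + x_C(y_A-y_B)|/2
= |(-821.52) + 7.5 + 1175.79|/2
= 361.77/2 = 180.885

180.885


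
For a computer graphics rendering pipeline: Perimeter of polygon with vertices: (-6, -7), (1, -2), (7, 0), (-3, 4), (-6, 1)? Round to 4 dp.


Sides: (-6, -7)->(1, -2): sqrt(74) = 8.602325, (1, -2)->(7, 0): sqrt(40) = 6.324555, (7, 0)->(-3, 4): sqrt(116) = 10.77033, (-3, 4)->(-6, 1): sqrt(18) = 4.242641, (-6, 1)->(-6, -7): sqrt(64) = 8
Sum = 37.939851
Perimeter = 37.9399

37.9399


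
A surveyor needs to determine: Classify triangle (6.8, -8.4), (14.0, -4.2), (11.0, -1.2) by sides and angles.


Side lengths squared: AB^2=69.48, BC^2=18, CA^2=69.48
Sorted: [18, 69.48, 69.48]
By sides: Isosceles, By angles: Acute

Isosceles, Acute


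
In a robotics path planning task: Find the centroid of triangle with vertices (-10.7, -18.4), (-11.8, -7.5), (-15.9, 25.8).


Centroid = ((x_A+x_B+x_C)/3, (y_A+y_B+y_C)/3)
= (((-10.7)+(-11.8)+(-15.9))/3, ((-18.4)+(-7.5)+25.8)/3)
= (-12.8, -0.0333)

(-12.8, -0.0333)


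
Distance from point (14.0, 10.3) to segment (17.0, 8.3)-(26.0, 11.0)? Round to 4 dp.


Project P onto AB: t = 0 (clamped to [0,1])
Closest point on segment: (17, 8.3)
Distance: 3.6056

3.6056


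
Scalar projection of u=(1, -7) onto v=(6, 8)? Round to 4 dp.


u.v = -50, |v| = sqrt(100) = 10
Scalar projection = u.v / |v| = -50 / sqrt(100) = -5

-5


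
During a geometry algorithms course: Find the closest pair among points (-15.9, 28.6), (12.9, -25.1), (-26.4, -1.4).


d(P0,P1) = 60.9355, d(P0,P2) = 31.7844, d(P1,P2) = 45.8931
Closest: P0 and P2

Closest pair: (-15.9, 28.6) and (-26.4, -1.4), distance = 31.7844


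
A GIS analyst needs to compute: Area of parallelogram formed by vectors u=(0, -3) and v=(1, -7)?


|u x v| = |0*(-7) - (-3)*1|
= |0 - (-3)| = 3

3


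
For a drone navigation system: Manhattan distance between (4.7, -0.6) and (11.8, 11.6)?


|4.7-11.8| + |(-0.6)-11.6| = 7.1 + 12.2 = 19.3

19.3


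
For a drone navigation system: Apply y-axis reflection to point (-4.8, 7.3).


Reflection over y-axis: (x,y) -> (-x,y)
(-4.8, 7.3) -> (4.8, 7.3)

(4.8, 7.3)


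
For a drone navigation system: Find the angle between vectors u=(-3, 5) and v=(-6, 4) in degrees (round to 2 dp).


u.v = 38, |u| = sqrt(34) = 5.831, |v| = sqrt(52) = 7.2111
cos(theta) = u.v/(|u||v|) = 38/sqrt(1768) = 0.903738
theta = acos(0.903738) = 25.35 degrees

25.35 degrees


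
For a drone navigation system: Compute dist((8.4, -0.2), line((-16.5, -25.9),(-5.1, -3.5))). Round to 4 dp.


|cross product| = 264.78
|line direction| = sqrt(631.72) = 25.134
Distance = 264.78/sqrt(631.72) = 10.5347

10.5347


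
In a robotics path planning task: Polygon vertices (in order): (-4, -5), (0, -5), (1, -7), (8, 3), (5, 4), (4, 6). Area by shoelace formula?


Shoelace sum: ((-4)*(-5) - 0*(-5)) + (0*(-7) - 1*(-5)) + (1*3 - 8*(-7)) + (8*4 - 5*3) + (5*6 - 4*4) + (4*(-5) - (-4)*6)
= 119
Area = |119|/2 = 59.5

59.5


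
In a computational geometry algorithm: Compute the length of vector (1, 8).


|u| = sqrt(1^2 + 8^2) = sqrt(65) = 8.0623

8.0623


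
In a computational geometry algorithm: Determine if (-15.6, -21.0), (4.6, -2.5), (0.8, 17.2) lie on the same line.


Cross product: (4.6-(-15.6))*(17.2-(-21)) - ((-2.5)-(-21))*(0.8-(-15.6))
= 468.24

No, not collinear


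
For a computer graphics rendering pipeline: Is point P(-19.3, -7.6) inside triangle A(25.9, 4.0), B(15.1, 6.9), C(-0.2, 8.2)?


Cross products: AB x AP = 256.36, BC x BP = 266.57, CA x CP = -492.6
All same sign? no

No, outside


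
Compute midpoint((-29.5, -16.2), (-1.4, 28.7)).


M = (((-29.5)+(-1.4))/2, ((-16.2)+28.7)/2)
= (-15.45, 6.25)

(-15.45, 6.25)


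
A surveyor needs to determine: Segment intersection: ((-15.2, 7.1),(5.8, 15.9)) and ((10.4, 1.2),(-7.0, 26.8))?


Cross products: d1=552.7, d2=-138.02, d3=-349.18, d4=341.54
d1*d2 < 0 and d3*d4 < 0? yes

Yes, they intersect


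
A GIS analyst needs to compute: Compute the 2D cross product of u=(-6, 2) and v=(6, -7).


u x v = u_x*v_y - u_y*v_x = (-6)*(-7) - 2*6
= 42 - 12 = 30

30


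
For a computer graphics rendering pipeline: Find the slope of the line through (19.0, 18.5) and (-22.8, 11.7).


slope = (y2-y1)/(x2-x1) = (11.7-18.5)/((-22.8)-19) = (-6.8)/(-41.8) = 0.1627

0.1627


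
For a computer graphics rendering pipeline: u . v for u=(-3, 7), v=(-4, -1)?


u . v = u_x*v_x + u_y*v_y = (-3)*(-4) + 7*(-1)
= 12 + (-7) = 5

5


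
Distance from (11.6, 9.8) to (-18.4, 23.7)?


dx=-30, dy=13.9
d^2 = (-30)^2 + 13.9^2 = 1093.21
d = sqrt(1093.21) = 33.0637

33.0637


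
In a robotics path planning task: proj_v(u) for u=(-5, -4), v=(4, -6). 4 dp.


u.v = 4, |v| = sqrt(52) = 7.2111
Scalar projection = u.v / |v| = 4 / sqrt(52) = 0.5547

0.5547


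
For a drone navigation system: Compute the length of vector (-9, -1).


|u| = sqrt((-9)^2 + (-1)^2) = sqrt(82) = 9.0554

9.0554


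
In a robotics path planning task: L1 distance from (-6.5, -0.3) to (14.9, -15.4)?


|(-6.5)-14.9| + |(-0.3)-(-15.4)| = 21.4 + 15.1 = 36.5

36.5


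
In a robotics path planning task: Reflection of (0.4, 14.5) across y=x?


Reflection over y=x: (x,y) -> (y,x)
(0.4, 14.5) -> (14.5, 0.4)

(14.5, 0.4)


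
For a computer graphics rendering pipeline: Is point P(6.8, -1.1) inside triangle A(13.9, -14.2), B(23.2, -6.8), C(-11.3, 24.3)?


Cross products: AB x AP = 174.37, BC x BP = 313.39, CA x CP = 56.77
All same sign? yes

Yes, inside


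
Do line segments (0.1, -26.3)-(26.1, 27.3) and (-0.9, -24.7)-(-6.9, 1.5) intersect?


Cross products: d1=-16.6, d2=-1019.4, d3=95.2, d4=1098
d1*d2 < 0 and d3*d4 < 0? no

No, they don't intersect


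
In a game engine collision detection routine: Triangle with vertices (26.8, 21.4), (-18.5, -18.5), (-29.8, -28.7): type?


Side lengths squared: AB^2=3644.1, BC^2=231.73, CA^2=5713.57
Sorted: [231.73, 3644.1, 5713.57]
By sides: Scalene, By angles: Obtuse

Scalene, Obtuse


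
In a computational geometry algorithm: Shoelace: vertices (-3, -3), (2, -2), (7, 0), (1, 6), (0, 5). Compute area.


Shoelace sum: ((-3)*(-2) - 2*(-3)) + (2*0 - 7*(-2)) + (7*6 - 1*0) + (1*5 - 0*6) + (0*(-3) - (-3)*5)
= 88
Area = |88|/2 = 44

44


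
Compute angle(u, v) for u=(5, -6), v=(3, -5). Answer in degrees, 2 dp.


u.v = 45, |u| = sqrt(61) = 7.8102, |v| = sqrt(34) = 5.831
cos(theta) = u.v/(|u||v|) = 45/sqrt(2074) = 0.988116
theta = acos(0.988116) = 8.84 degrees

8.84 degrees


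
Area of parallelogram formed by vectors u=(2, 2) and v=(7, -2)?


|u x v| = |2*(-2) - 2*7|
= |(-4) - 14| = 18

18


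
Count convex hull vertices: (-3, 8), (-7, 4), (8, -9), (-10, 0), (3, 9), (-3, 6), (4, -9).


Convex hull vertices (CCW): (-10, 0), (4, -9), (8, -9), (3, 9), (-3, 8), (-7, 4)
Count = 6

6


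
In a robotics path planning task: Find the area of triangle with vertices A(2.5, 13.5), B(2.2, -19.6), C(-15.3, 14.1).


Area = |x_A(y_B-y_C) + x_B(y_C-y_A) + x_C(y_A-y_B)|/2
= |(-84.25) + 1.32 + (-506.43)|/2
= 589.36/2 = 294.68

294.68


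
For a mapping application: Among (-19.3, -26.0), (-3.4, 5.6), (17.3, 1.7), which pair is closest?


d(P0,P1) = 35.3747, d(P0,P2) = 45.9004, d(P1,P2) = 21.0642
Closest: P1 and P2

Closest pair: (-3.4, 5.6) and (17.3, 1.7), distance = 21.0642


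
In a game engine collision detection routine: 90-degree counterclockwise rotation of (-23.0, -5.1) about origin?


90° CCW: (x,y) -> (-y, x)
(-23,-5.1) -> (5.1, -23)

(5.1, -23)


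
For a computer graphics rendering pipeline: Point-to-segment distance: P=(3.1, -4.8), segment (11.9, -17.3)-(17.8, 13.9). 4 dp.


Project P onto AB: t = 0.3353 (clamped to [0,1])
Closest point on segment: (13.8784, -6.8382)
Distance: 10.9694

10.9694


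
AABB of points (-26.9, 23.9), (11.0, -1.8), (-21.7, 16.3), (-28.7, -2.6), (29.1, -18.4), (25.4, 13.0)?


x range: [-28.7, 29.1]
y range: [-18.4, 23.9]
Bounding box: (-28.7,-18.4) to (29.1,23.9)

(-28.7,-18.4) to (29.1,23.9)


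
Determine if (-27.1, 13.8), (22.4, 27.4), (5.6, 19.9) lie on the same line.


Cross product: (22.4-(-27.1))*(19.9-13.8) - (27.4-13.8)*(5.6-(-27.1))
= -142.77

No, not collinear


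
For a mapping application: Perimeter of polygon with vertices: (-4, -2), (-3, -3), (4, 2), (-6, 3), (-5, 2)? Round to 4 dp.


Sides: (-4, -2)->(-3, -3): sqrt(2) = 1.414214, (-3, -3)->(4, 2): sqrt(74) = 8.602325, (4, 2)->(-6, 3): sqrt(101) = 10.049876, (-6, 3)->(-5, 2): sqrt(2) = 1.414214, (-5, 2)->(-4, -2): sqrt(17) = 4.123106
Sum = 25.603735
Perimeter = 25.6037

25.6037


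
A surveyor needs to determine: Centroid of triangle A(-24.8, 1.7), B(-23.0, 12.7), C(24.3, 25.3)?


Centroid = ((x_A+x_B+x_C)/3, (y_A+y_B+y_C)/3)
= (((-24.8)+(-23)+24.3)/3, (1.7+12.7+25.3)/3)
= (-7.8333, 13.2333)

(-7.8333, 13.2333)


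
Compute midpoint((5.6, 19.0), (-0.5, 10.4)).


M = ((5.6+(-0.5))/2, (19+10.4)/2)
= (2.55, 14.7)

(2.55, 14.7)


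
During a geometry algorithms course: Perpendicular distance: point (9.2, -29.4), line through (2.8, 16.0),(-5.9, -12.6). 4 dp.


|cross product| = 578.02
|line direction| = sqrt(893.65) = 29.894
Distance = 578.02/sqrt(893.65) = 19.3357

19.3357


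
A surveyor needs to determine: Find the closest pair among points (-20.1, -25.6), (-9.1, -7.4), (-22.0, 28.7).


d(P0,P1) = 21.2659, d(P0,P2) = 54.3332, d(P1,P2) = 38.3356
Closest: P0 and P1

Closest pair: (-20.1, -25.6) and (-9.1, -7.4), distance = 21.2659


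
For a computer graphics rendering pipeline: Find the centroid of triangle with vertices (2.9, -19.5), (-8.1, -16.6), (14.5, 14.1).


Centroid = ((x_A+x_B+x_C)/3, (y_A+y_B+y_C)/3)
= ((2.9+(-8.1)+14.5)/3, ((-19.5)+(-16.6)+14.1)/3)
= (3.1, -7.3333)

(3.1, -7.3333)


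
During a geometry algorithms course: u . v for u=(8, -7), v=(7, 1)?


u . v = u_x*v_x + u_y*v_y = 8*7 + (-7)*1
= 56 + (-7) = 49

49


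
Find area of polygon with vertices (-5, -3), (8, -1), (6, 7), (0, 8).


Shoelace sum: ((-5)*(-1) - 8*(-3)) + (8*7 - 6*(-1)) + (6*8 - 0*7) + (0*(-3) - (-5)*8)
= 179
Area = |179|/2 = 89.5

89.5


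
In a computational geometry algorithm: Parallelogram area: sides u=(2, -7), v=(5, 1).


|u x v| = |2*1 - (-7)*5|
= |2 - (-35)| = 37

37


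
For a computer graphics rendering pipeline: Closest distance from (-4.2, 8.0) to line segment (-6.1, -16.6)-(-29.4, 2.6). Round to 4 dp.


Project P onto AB: t = 0.4696 (clamped to [0,1])
Closest point on segment: (-17.0416, -7.5838)
Distance: 20.1931

20.1931


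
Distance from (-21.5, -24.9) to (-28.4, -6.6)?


dx=-6.9, dy=18.3
d^2 = (-6.9)^2 + 18.3^2 = 382.5
d = sqrt(382.5) = 19.5576

19.5576


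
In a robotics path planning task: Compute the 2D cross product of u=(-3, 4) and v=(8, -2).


u x v = u_x*v_y - u_y*v_x = (-3)*(-2) - 4*8
= 6 - 32 = -26

-26


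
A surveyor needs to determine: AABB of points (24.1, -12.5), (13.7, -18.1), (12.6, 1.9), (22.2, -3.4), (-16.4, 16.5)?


x range: [-16.4, 24.1]
y range: [-18.1, 16.5]
Bounding box: (-16.4,-18.1) to (24.1,16.5)

(-16.4,-18.1) to (24.1,16.5)


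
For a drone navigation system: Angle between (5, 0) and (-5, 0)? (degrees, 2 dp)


u.v = -25, |u| = sqrt(25) = 5, |v| = sqrt(25) = 5
cos(theta) = u.v/(|u||v|) = -25/sqrt(625) = -1
theta = acos(-1) = 180 degrees

180 degrees


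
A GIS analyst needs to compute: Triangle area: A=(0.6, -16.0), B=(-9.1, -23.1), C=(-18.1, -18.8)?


Area = |x_A(y_B-y_C) + x_B(y_C-y_A) + x_C(y_A-y_B)|/2
= |(-2.58) + 25.48 + (-128.51)|/2
= 105.61/2 = 52.805

52.805


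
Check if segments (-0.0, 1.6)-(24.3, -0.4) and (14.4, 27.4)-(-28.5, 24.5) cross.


Cross products: d1=1065.06, d2=1221.33, d3=655.74, d4=499.47
d1*d2 < 0 and d3*d4 < 0? no

No, they don't intersect


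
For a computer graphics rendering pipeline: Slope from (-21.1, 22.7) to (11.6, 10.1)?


slope = (y2-y1)/(x2-x1) = (10.1-22.7)/(11.6-(-21.1)) = (-12.6)/32.7 = -0.3853

-0.3853


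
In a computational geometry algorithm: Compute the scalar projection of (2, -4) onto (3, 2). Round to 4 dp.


u.v = -2, |v| = sqrt(13) = 3.6056
Scalar projection = u.v / |v| = -2 / sqrt(13) = -0.5547

-0.5547


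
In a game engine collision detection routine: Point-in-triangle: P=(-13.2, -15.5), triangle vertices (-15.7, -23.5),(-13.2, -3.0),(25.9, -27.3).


Cross products: AB x AP = -31.25, BC x BP = -488.75, CA x CP = -342.3
All same sign? yes

Yes, inside


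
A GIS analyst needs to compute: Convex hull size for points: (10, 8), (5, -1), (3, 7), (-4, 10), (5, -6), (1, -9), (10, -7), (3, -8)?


Convex hull vertices (CCW): (-4, 10), (1, -9), (10, -7), (10, 8)
Count = 4

4


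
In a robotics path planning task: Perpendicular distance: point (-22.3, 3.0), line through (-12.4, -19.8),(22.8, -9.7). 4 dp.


|cross product| = 902.55
|line direction| = sqrt(1341.05) = 36.6203
Distance = 902.55/sqrt(1341.05) = 24.6461

24.6461


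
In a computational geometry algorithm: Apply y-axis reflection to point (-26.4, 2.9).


Reflection over y-axis: (x,y) -> (-x,y)
(-26.4, 2.9) -> (26.4, 2.9)

(26.4, 2.9)


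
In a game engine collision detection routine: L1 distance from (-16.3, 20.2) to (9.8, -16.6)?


|(-16.3)-9.8| + |20.2-(-16.6)| = 26.1 + 36.8 = 62.9

62.9


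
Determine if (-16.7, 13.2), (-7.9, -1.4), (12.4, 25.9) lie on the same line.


Cross product: ((-7.9)-(-16.7))*(25.9-13.2) - ((-1.4)-13.2)*(12.4-(-16.7))
= 536.62

No, not collinear


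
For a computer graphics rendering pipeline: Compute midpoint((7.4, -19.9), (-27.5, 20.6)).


M = ((7.4+(-27.5))/2, ((-19.9)+20.6)/2)
= (-10.05, 0.35)

(-10.05, 0.35)


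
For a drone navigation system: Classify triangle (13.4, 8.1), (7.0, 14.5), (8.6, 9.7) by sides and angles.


Side lengths squared: AB^2=81.92, BC^2=25.6, CA^2=25.6
Sorted: [25.6, 25.6, 81.92]
By sides: Isosceles, By angles: Obtuse

Isosceles, Obtuse


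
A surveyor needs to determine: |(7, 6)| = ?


|u| = sqrt(7^2 + 6^2) = sqrt(85) = 9.2195

9.2195


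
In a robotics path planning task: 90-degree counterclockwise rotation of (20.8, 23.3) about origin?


90° CCW: (x,y) -> (-y, x)
(20.8,23.3) -> (-23.3, 20.8)

(-23.3, 20.8)


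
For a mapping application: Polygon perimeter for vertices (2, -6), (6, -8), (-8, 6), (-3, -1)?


Sides: (2, -6)->(6, -8): sqrt(20) = 4.472136, (6, -8)->(-8, 6): sqrt(392) = 19.79899, (-8, 6)->(-3, -1): sqrt(74) = 8.602325, (-3, -1)->(2, -6): sqrt(50) = 7.071068
Sum = 39.944519
Perimeter = 39.9445

39.9445


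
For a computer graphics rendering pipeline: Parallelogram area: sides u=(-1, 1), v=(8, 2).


|u x v| = |(-1)*2 - 1*8|
= |(-2) - 8| = 10

10


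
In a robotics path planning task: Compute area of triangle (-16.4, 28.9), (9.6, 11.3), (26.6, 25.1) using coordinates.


Area = |x_A(y_B-y_C) + x_B(y_C-y_A) + x_C(y_A-y_B)|/2
= |226.32 + (-36.48) + 468.16|/2
= 658/2 = 329

329


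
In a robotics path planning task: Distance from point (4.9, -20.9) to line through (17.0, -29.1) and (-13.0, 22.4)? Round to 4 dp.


|cross product| = 377.15
|line direction| = sqrt(3552.25) = 59.6008
Distance = 377.15/sqrt(3552.25) = 6.3279

6.3279


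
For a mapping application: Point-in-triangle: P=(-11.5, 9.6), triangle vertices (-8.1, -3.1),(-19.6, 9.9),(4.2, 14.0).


Cross products: AB x AP = -101.85, BC x BP = -40.35, CA x CP = -214.35
All same sign? yes

Yes, inside


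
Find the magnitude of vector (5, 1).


|u| = sqrt(5^2 + 1^2) = sqrt(26) = 5.099

5.099


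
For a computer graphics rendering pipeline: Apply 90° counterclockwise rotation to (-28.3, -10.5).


90° CCW: (x,y) -> (-y, x)
(-28.3,-10.5) -> (10.5, -28.3)

(10.5, -28.3)


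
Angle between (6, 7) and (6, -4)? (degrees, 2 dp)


u.v = 8, |u| = sqrt(85) = 9.2195, |v| = sqrt(52) = 7.2111
cos(theta) = u.v/(|u||v|) = 8/sqrt(4420) = 0.120331
theta = acos(0.120331) = 83.09 degrees

83.09 degrees
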